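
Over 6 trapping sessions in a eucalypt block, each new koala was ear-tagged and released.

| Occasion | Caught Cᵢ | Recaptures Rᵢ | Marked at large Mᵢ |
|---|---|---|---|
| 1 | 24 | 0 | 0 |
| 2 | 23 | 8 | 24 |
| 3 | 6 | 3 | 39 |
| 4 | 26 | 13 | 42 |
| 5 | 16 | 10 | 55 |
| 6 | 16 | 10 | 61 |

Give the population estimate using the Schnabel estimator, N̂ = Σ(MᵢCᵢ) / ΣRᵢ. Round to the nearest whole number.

Σ MᵢCᵢ = 0·24 + 24·23 + 39·6 + 42·26 + 55·16 + 61·16 = 0 + 552 + 234 + 1092 + 880 + 976 = 3734
Σ Rᵢ = 0 + 8 + 3 + 13 + 10 + 10 = 44
N̂ = 3734 / 44 ≈ 84.9 → 85

N ≈ 85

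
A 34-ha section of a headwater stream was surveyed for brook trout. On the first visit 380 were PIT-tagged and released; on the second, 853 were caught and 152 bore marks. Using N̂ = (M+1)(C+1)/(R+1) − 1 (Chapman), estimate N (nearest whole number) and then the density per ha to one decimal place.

density ≈ 62.5 brook trout per ha

N̂ = 381·854/153 − 1 = 325374/153 − 1 ≈ 2125.6 → 2126
Density = N̂ / area = 2126 / 34 ≈ 62.53 → 62.5 per ha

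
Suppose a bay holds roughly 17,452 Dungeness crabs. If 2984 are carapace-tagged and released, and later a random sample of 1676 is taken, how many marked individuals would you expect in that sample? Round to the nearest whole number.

expected recaptures ≈ 287

The marked fraction of the population is 2984/17452, so in a sample of 1676 expect C·(M/N) marked.
E[R] = 2984 × 1676 / 17452 = 5001184 / 17452 ≈ 286.6 → 287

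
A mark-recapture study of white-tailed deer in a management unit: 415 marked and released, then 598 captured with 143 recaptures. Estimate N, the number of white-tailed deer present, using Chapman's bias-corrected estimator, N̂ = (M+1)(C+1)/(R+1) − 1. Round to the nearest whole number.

N ≈ 1729

N̂ = (415+1)(598+1)/(143+1) − 1 = 416·599/144 − 1
= 249184/144 − 1 ≈ 1730.4 − 1 ≈ 1729.4 → 1729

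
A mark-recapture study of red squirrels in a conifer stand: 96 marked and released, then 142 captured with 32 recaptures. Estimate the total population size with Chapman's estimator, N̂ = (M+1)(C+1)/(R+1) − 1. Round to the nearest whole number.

N ≈ 419

N̂ = (96+1)(142+1)/(32+1) − 1 = 97·143/33 − 1
= 13871/33 − 1 ≈ 420.3 − 1 ≈ 419.3 → 419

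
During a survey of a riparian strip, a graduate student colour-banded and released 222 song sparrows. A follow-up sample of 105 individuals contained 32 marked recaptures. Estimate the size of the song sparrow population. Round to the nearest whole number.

N ≈ 728

N = (222 × 105) / 32 = 23310 / 32 ≈ 728.4 → 728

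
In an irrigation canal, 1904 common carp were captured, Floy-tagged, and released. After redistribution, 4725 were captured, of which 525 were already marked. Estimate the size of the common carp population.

N = (1904 × 4725) / 525 = 8996400 / 525 = 17136

N = 17,136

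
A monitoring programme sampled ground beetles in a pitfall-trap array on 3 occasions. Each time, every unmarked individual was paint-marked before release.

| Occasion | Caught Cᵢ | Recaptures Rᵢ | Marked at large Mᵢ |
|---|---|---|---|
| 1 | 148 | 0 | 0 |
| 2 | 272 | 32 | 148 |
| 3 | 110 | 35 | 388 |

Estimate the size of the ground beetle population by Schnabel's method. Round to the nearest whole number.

Σ MᵢCᵢ = 0·148 + 148·272 + 388·110 = 0 + 40256 + 42680 = 82936
Σ Rᵢ = 0 + 32 + 35 = 67
N̂ = 82936 / 67 ≈ 1237.9 → 1238

N ≈ 1238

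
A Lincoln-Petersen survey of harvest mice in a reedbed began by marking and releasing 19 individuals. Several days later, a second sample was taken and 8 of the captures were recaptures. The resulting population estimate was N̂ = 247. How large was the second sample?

C = 104

From N = M·C/R: C = N·R / M = 247·8 / 19 = 1976 / 19 = 104.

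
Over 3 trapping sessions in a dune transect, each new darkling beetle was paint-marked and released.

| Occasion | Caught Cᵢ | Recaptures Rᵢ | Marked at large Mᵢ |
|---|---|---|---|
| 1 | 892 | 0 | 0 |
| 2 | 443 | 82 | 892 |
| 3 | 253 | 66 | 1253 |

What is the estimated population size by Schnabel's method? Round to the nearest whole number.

Σ MᵢCᵢ = 0·892 + 892·443 + 1253·253 = 0 + 395156 + 317009 = 712165
Σ Rᵢ = 0 + 82 + 66 = 148
N̂ = 712165 / 148 ≈ 4811.9 → 4812

N ≈ 4812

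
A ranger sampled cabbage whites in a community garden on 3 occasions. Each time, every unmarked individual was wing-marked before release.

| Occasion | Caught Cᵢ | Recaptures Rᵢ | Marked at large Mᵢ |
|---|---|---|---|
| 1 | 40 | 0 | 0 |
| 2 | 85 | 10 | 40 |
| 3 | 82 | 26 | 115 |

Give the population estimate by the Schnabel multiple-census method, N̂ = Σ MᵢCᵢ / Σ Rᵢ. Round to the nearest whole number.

N ≈ 356

Σ MᵢCᵢ = 0·40 + 40·85 + 115·82 = 0 + 3400 + 9430 = 12830
Σ Rᵢ = 0 + 10 + 26 = 36
N̂ = 12830 / 36 ≈ 356.4 → 356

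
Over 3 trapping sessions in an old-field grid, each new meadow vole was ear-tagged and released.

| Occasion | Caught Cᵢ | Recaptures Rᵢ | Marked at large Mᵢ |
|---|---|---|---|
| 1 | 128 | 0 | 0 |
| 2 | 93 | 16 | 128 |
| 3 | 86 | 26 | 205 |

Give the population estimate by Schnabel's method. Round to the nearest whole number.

Σ MᵢCᵢ = 0·128 + 128·93 + 205·86 = 0 + 11904 + 17630 = 29534
Σ Rᵢ = 0 + 16 + 26 = 42
N̂ = 29534 / 42 ≈ 703.2 → 703

N ≈ 703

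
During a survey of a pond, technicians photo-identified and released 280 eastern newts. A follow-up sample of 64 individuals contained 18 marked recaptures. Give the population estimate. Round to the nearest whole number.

If marked individuals mix randomly, R/C ≈ M/N, giving N ≈ M·C/R.
N = (280 × 64) / 18 = 17920 / 18 ≈ 995.6 → 996

N ≈ 996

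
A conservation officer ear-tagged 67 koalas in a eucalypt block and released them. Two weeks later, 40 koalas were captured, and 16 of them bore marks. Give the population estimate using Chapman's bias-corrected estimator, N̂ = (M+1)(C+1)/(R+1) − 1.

N = 163

N̂ = (67+1)(40+1)/(16+1) − 1 = 68·41/17 − 1
= 2788/17 − 1 = 164 − 1 = 163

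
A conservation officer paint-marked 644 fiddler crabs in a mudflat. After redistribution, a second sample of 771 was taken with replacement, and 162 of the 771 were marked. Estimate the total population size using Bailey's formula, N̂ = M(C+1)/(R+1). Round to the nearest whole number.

N̂ = 644·(771+1)/(162+1) = 644·772/163 = 497168/163 ≈ 3050.1 → 3050

N ≈ 3050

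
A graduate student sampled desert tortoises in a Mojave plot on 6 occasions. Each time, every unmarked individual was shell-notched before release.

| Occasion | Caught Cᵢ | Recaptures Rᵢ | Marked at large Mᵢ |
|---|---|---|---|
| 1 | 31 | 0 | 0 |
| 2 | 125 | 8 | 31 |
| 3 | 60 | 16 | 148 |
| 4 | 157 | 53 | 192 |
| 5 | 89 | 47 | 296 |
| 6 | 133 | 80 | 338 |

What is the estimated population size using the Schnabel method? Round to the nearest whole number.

Σ MᵢCᵢ = 0·31 + 31·125 + 148·60 + 192·157 + 296·89 + 338·133 = 0 + 3875 + 8880 + 30144 + 26344 + 44954 = 114197
Σ Rᵢ = 0 + 8 + 16 + 53 + 47 + 80 = 204
N̂ = 114197 / 204 ≈ 559.8 → 560

N ≈ 560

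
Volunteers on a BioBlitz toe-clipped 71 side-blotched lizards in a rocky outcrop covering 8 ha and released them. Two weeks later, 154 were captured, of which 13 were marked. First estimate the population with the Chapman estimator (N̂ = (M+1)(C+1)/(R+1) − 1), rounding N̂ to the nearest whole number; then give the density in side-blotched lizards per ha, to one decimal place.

density ≈ 99.5 side-blotched lizards per ha

N̂ = 72·155/14 − 1 = 11160/14 − 1 ≈ 796.1 → 796
Density = N̂ / area = 796 / 8 ≈ 99.50 → 99.5 per ha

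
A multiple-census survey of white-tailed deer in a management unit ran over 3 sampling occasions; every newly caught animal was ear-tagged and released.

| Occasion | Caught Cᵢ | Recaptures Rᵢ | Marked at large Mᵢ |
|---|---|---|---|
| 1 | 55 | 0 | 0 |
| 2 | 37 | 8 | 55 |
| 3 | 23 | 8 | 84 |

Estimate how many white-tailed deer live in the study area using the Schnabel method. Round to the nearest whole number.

Σ MᵢCᵢ = 0·55 + 55·37 + 84·23 = 0 + 2035 + 1932 = 3967
Σ Rᵢ = 0 + 8 + 8 = 16
N̂ = 3967 / 16 ≈ 247.9 → 248

N ≈ 248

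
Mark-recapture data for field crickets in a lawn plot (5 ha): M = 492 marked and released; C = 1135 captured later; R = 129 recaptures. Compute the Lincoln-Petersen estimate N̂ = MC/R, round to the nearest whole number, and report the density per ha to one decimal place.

density ≈ 865.8 field crickets per ha

N̂ = 492·1135/129 = 558420/129 ≈ 4328.8 → 4329
Density = N̂ / area = 4329 / 5 ≈ 865.80 → 865.8 per ha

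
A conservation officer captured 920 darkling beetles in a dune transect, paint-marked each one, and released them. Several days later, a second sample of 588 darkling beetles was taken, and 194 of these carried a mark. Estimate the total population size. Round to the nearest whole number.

N ≈ 2788

The marked fraction in the recapture sample should equal the marked fraction in the population: 194/588 = 920/N.
N = (920 × 588) / 194 = 540960 / 194 ≈ 2788.45 → 2788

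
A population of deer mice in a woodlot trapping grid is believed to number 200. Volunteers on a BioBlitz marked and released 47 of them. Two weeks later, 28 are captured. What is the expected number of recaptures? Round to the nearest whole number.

Expected recaptures E[R] = M·C / N.
E[R] = 47 × 28 / 200 = 1316 / 200 ≈ 6.6 → 7

expected recaptures ≈ 7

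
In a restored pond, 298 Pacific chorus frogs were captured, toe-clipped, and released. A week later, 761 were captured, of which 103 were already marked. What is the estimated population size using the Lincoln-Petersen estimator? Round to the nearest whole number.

N ≈ 2202

If marked individuals mix randomly, R/C ≈ M/N, giving N ≈ M·C/R.
N = (298 × 761) / 103 = 226778 / 103 ≈ 2201.7 → 2202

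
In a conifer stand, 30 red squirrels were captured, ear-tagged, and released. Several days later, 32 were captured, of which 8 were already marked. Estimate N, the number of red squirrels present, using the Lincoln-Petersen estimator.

The marked fraction in the recapture sample should equal the marked fraction in the population: 8/32 = 30/N.
N = (30 × 32) / 8 = 960 / 8 = 120

N = 120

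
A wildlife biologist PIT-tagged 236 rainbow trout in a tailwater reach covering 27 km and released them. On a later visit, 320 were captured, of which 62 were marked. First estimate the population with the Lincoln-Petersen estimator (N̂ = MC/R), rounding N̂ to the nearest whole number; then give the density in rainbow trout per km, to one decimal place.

density ≈ 45.1 rainbow trout per km

N̂ = 236·320/62 = 75520/62 ≈ 1218.1 → 1218
Density = N̂ / area = 1218 / 27 ≈ 45.11 → 45.1 per km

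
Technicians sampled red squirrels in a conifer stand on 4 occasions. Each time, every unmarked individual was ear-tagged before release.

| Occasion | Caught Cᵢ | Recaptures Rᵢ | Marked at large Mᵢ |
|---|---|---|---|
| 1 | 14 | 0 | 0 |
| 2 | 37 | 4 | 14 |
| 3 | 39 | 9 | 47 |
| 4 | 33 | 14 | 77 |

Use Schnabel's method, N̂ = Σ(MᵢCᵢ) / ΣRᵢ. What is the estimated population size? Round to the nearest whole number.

N ≈ 181

Σ MᵢCᵢ = 0·14 + 14·37 + 47·39 + 77·33 = 0 + 518 + 1833 + 2541 = 4892
Σ Rᵢ = 0 + 4 + 9 + 14 = 27
N̂ = 4892 / 27 ≈ 181.2 → 181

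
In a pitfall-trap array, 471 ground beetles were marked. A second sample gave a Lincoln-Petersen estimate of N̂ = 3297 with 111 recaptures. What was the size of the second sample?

From N = M·C/R: C = N·R / M = 3297·111 / 471 = 365967 / 471 = 777.

C = 777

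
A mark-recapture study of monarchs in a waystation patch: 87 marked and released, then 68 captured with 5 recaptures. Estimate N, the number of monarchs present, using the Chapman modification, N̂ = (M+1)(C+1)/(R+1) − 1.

N̂ = (87+1)(68+1)/(5+1) − 1 = 88·69/6 − 1
= 6072/6 − 1 = 1012 − 1 = 1011

N = 1011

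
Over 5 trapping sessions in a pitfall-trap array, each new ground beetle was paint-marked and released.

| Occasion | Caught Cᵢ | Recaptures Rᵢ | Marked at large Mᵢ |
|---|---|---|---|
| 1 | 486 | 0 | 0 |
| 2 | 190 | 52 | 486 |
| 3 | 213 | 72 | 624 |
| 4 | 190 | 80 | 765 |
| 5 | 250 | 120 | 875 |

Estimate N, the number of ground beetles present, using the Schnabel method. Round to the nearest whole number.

Σ MᵢCᵢ = 0·486 + 486·190 + 624·213 + 765·190 + 875·250 = 0 + 92340 + 132912 + 145350 + 218750 = 589352
Σ Rᵢ = 0 + 52 + 72 + 80 + 120 = 324
N̂ = 589352 / 324 ≈ 1819.0 → 1819

N ≈ 1819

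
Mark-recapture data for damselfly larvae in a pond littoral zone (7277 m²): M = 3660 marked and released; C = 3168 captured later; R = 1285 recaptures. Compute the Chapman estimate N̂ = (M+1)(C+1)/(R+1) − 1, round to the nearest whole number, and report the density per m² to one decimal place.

density ≈ 1.2 damselfly larvae per m²

N̂ = 3661·3169/1286 − 1 = 11601709/1286 − 1 ≈ 9020.5 → 9021
Density = N̂ / area = 9021 / 7277 ≈ 1.24 → 1.2 per m²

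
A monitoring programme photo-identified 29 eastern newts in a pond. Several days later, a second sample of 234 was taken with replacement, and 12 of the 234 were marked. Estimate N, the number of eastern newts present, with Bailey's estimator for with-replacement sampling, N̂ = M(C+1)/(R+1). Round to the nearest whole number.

N ≈ 524

N̂ = 29·(234+1)/(12+1) = 29·235/13 = 6815/13 ≈ 524.2 → 524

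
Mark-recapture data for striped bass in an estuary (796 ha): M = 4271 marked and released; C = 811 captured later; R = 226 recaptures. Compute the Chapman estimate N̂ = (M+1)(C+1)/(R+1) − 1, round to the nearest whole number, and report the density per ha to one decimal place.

density ≈ 19.2 striped bass per ha

N̂ = 4272·812/227 − 1 = 3468864/227 − 1 ≈ 15280.3 → 15280
Density = N̂ / area = 15280 / 796 ≈ 19.20 → 19.2 per ha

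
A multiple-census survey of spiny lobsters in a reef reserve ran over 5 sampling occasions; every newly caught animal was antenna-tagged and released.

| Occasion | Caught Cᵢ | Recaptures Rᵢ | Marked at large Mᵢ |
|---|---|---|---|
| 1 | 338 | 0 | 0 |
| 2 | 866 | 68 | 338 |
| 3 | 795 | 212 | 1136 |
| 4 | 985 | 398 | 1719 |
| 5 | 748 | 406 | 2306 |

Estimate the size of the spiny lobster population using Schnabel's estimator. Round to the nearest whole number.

Σ MᵢCᵢ = 0·338 + 338·866 + 1136·795 + 1719·985 + 2306·748 = 0 + 292708 + 903120 + 1693215 + 1724888 = 4613931
Σ Rᵢ = 0 + 68 + 212 + 398 + 406 = 1084
N̂ = 4613931 / 1084 ≈ 4256.4 → 4256

N ≈ 4256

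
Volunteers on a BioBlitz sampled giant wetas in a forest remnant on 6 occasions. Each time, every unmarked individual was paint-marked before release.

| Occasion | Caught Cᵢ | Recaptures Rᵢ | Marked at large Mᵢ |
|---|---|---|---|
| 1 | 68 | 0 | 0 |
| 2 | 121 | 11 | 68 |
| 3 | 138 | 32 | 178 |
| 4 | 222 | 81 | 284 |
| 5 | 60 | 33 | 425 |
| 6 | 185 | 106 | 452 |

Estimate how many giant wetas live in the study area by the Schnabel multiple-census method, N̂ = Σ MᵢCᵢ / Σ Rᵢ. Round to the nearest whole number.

N ≈ 779

Σ MᵢCᵢ = 0·68 + 68·121 + 178·138 + 284·222 + 425·60 + 452·185 = 0 + 8228 + 24564 + 63048 + 25500 + 83620 = 204960
Σ Rᵢ = 0 + 11 + 32 + 81 + 33 + 106 = 263
N̂ = 204960 / 263 ≈ 779.3 → 779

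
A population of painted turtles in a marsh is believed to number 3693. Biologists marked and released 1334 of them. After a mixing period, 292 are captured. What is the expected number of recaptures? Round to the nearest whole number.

The marked fraction of the population is 1334/3693, so in a sample of 292 expect C·(M/N) marked.
E[R] = 1334 × 292 / 3693 = 389528 / 3693 ≈ 105.48 → 105

expected recaptures ≈ 105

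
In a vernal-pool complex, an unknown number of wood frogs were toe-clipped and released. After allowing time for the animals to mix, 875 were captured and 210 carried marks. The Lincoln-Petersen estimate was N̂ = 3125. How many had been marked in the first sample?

M = 750

From N = M·C/R: M = N·R / C = 3125·210 / 875 = 656250 / 875 = 750.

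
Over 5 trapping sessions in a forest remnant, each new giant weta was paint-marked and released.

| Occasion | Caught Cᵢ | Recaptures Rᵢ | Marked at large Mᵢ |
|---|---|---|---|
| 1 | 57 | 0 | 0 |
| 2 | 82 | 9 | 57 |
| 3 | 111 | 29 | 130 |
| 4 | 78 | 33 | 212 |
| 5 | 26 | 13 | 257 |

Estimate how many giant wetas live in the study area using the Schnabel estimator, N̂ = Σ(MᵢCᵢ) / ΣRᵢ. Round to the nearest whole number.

Σ MᵢCᵢ = 0·57 + 57·82 + 130·111 + 212·78 + 257·26 = 0 + 4674 + 14430 + 16536 + 6682 = 42322
Σ Rᵢ = 0 + 9 + 29 + 33 + 13 = 84
N̂ = 42322 / 84 ≈ 503.8 → 504

N ≈ 504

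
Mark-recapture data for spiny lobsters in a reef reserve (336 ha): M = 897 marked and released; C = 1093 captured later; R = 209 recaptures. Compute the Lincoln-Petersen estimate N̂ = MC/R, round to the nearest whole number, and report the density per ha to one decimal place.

N̂ = 897·1093/209 = 980421/209 ≈ 4691.0 → 4691
Density = N̂ / area = 4691 / 336 ≈ 13.96 → 14.0 per ha

density ≈ 14.0 spiny lobsters per ha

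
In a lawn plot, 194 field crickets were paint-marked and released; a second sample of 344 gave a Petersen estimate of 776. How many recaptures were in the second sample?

R = 86

From N = M·C/R: R = M·C / N = 194·344 / 776 = 66736 / 776 = 86.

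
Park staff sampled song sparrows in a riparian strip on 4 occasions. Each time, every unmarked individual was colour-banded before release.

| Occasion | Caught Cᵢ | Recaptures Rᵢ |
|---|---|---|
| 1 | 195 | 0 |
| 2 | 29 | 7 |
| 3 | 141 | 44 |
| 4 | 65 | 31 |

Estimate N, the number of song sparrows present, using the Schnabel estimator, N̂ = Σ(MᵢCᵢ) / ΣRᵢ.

Marked at large before each occasion: Mᵢ = Σⱼ<ᵢ (Cⱼ − Rⱼ) → M1=0, M2=195, M3=217, M4=314
Σ MᵢCᵢ = 0·195 + 195·29 + 217·141 + 314·65 = 0 + 5655 + 30597 + 20410 = 56662
Σ Rᵢ = 0 + 7 + 44 + 31 = 82
N̂ = 56662 / 82 = 691

N = 691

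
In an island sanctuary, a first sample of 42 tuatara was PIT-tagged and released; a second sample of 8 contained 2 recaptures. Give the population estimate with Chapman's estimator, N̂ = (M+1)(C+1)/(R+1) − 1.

N̂ = (42+1)(8+1)/(2+1) − 1 = 43·9/3 − 1
= 387/3 − 1 = 129 − 1 = 128

N = 128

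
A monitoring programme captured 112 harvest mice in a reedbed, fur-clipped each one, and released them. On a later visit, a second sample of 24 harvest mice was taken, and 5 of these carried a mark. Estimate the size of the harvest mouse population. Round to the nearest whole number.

Lincoln-Petersen assumes M/N = R/C, so N = M·C / R.
N = (112 × 24) / 5 = 2688 / 5 ≈ 537.6 → 538

N ≈ 538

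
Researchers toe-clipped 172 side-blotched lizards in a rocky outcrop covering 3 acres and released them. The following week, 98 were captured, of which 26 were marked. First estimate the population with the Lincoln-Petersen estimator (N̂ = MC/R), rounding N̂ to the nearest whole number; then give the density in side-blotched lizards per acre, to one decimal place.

density ≈ 216.0 side-blotched lizards per acre

N̂ = 172·98/26 = 16856/26 ≈ 648.3 → 648
Density = N̂ / area = 648 / 3 = 216.0 per acre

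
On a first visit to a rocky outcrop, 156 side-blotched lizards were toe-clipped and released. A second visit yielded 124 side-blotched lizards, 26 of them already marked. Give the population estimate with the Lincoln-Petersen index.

N = 744

The marked fraction in the recapture sample should equal the marked fraction in the population: 26/124 = 156/N.
N = (156 × 124) / 26 = 19344 / 26 = 744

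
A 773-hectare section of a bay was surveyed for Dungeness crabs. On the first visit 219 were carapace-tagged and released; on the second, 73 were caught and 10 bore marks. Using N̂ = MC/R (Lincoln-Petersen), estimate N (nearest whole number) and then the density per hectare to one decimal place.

N̂ = 219·73/10 = 15987/10 ≈ 1598.7 → 1599
Density = N̂ / area = 1599 / 773 ≈ 2.07 → 2.1 per hectare

density ≈ 2.1 Dungeness crabs per hectare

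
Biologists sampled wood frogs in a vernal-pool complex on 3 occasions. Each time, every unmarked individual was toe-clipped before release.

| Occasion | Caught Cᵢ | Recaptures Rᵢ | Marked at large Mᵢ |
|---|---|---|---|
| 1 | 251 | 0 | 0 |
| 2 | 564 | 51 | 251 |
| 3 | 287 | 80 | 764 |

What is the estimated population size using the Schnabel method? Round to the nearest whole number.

N ≈ 2754

Σ MᵢCᵢ = 0·251 + 251·564 + 764·287 = 0 + 141564 + 219268 = 360832
Σ Rᵢ = 0 + 51 + 80 = 131
N̂ = 360832 / 131 ≈ 2754.4 → 2754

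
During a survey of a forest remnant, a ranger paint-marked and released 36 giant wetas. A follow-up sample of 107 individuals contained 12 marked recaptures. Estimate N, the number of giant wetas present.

N = (36 × 107) / 12 = 3852 / 12 = 321

N = 321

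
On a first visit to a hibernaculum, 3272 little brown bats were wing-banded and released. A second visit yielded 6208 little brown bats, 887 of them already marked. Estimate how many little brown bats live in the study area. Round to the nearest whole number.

If marked individuals mix randomly, R/C ≈ M/N, giving N ≈ M·C/R.
N = (3272 × 6208) / 887 = 20312576 / 887 ≈ 22900.3 → 22900

N ≈ 22,900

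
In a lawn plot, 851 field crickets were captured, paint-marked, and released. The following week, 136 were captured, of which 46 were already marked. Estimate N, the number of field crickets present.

N = 2516

N = (851 × 136) / 46 = 115736 / 46 = 2516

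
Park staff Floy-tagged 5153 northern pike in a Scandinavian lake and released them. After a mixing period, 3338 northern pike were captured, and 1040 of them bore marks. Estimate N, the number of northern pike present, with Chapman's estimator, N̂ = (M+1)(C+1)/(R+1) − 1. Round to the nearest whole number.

N ≈ 16,530

N̂ = (5153+1)(3338+1)/(1040+1) − 1 = 5154·3339/1041 − 1
= 17209206/1041 − 1 ≈ 16531.4 − 1 ≈ 16530.4 → 16530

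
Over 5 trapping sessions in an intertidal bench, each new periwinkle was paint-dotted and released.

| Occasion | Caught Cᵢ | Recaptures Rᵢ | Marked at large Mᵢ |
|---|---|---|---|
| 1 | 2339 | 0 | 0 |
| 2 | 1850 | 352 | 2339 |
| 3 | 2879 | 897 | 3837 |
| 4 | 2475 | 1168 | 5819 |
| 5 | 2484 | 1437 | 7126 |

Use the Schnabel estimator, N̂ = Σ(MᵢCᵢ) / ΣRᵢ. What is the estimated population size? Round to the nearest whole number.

N ≈ 12,319

Σ MᵢCᵢ = 0·2339 + 2339·1850 + 3837·2879 + 5819·2475 + 7126·2484 = 0 + 4327150 + 11046723 + 14402025 + 17700984 = 47476882
Σ Rᵢ = 0 + 352 + 897 + 1168 + 1437 = 3854
N̂ = 47476882 / 3854 ≈ 12318.9 → 12319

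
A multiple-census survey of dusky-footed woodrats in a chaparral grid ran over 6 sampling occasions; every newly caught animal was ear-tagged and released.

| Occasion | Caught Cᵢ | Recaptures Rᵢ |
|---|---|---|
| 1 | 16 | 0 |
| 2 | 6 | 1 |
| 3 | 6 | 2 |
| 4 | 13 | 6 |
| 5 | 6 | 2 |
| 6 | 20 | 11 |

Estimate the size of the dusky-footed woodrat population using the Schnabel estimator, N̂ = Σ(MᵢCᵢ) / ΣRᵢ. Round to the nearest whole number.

N ≈ 66

Marked at large before each occasion: Mᵢ = Σⱼ<ᵢ (Cⱼ − Rⱼ) → M1=0, M2=16, M3=21, M4=25, M5=32, M6=36
Σ MᵢCᵢ = 0·16 + 16·6 + 21·6 + 25·13 + 32·6 + 36·20 = 0 + 96 + 126 + 325 + 192 + 720 = 1459
Σ Rᵢ = 0 + 1 + 2 + 6 + 2 + 11 = 22
N̂ = 1459 / 22 ≈ 66.3 → 66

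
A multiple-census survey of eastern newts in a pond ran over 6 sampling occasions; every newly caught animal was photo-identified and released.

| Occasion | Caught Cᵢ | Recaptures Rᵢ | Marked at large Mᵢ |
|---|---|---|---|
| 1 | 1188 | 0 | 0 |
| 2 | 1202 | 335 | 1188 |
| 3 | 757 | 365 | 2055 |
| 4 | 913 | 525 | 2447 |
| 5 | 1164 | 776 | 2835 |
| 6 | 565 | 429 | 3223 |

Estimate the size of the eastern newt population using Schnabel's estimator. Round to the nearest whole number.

N ≈ 4255

Σ MᵢCᵢ = 0·1188 + 1188·1202 + 2055·757 + 2447·913 + 2835·1164 + 3223·565 = 0 + 1427976 + 1555635 + 2234111 + 3299940 + 1820995 = 10338657
Σ Rᵢ = 0 + 335 + 365 + 525 + 776 + 429 = 2430
N̂ = 10338657 / 2430 ≈ 4254.6 → 4255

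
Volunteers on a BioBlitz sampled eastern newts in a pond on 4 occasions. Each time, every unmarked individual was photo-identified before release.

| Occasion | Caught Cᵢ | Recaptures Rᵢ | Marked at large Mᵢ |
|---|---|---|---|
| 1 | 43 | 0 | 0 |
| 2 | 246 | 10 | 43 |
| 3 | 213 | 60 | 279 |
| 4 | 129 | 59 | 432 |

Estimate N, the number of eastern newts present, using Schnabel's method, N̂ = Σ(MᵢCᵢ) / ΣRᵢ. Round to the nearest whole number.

Σ MᵢCᵢ = 0·43 + 43·246 + 279·213 + 432·129 = 0 + 10578 + 59427 + 55728 = 125733
Σ Rᵢ = 0 + 10 + 60 + 59 = 129
N̂ = 125733 / 129 ≈ 974.7 → 975

N ≈ 975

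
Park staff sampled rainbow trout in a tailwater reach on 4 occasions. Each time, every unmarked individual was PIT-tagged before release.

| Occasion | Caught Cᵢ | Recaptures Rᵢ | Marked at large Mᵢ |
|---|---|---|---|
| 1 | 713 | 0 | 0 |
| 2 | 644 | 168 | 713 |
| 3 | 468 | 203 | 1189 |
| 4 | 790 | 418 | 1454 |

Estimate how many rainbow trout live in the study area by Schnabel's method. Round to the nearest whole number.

N ≈ 2743

Σ MᵢCᵢ = 0·713 + 713·644 + 1189·468 + 1454·790 = 0 + 459172 + 556452 + 1148660 = 2164284
Σ Rᵢ = 0 + 168 + 203 + 418 = 789
N̂ = 2164284 / 789 ≈ 2743.1 → 2743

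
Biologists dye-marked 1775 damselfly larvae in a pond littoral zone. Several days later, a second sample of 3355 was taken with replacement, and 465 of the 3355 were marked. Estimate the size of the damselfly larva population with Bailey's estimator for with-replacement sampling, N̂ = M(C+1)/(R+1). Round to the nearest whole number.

N̂ = 1775·(3355+1)/(465+1) = 1775·3356/466 = 5956900/466 ≈ 12783.0 → 12783

N ≈ 12,783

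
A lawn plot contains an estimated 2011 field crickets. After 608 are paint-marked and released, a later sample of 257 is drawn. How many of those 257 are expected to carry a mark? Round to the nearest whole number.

expected recaptures ≈ 78

Expected recaptures E[R] = M·C / N.
E[R] = 608 × 257 / 2011 = 156256 / 2011 ≈ 77.7 → 78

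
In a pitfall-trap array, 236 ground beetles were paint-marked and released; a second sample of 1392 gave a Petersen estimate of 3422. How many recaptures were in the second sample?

R = 96

From N = M·C/R: R = M·C / N = 236·1392 / 3422 = 328512 / 3422 = 96.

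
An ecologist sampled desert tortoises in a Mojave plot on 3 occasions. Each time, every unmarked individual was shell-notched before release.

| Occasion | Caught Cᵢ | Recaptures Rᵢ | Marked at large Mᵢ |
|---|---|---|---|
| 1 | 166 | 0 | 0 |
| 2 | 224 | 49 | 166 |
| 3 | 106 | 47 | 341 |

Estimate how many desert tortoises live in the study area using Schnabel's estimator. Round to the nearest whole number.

Σ MᵢCᵢ = 0·166 + 166·224 + 341·106 = 0 + 37184 + 36146 = 73330
Σ Rᵢ = 0 + 49 + 47 = 96
N̂ = 73330 / 96 ≈ 763.9 → 764

N ≈ 764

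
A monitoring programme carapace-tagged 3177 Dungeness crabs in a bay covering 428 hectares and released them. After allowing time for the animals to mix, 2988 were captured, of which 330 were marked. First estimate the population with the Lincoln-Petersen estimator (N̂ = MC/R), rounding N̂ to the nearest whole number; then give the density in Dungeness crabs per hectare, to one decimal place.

N̂ = 3177·2988/330 = 9492876/330 ≈ 28766.3 → 28766
Density = N̂ / area = 28766 / 428 ≈ 67.21 → 67.2 per hectare

density ≈ 67.2 Dungeness crabs per hectare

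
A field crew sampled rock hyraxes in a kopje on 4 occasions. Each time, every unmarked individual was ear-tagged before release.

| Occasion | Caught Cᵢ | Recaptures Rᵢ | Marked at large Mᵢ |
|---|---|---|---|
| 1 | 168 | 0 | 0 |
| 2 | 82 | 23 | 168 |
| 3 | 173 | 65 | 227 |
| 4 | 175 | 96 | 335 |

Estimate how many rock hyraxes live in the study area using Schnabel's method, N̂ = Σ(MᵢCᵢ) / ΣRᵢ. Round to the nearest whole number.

Σ MᵢCᵢ = 0·168 + 168·82 + 227·173 + 335·175 = 0 + 13776 + 39271 + 58625 = 111672
Σ Rᵢ = 0 + 23 + 65 + 96 = 184
N̂ = 111672 / 184 ≈ 606.9 → 607

N ≈ 607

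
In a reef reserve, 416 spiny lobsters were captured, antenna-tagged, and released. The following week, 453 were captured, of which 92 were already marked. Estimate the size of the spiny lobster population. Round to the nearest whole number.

N ≈ 2048

Lincoln-Petersen assumes M/N = R/C, so N = M·C / R.
N = (416 × 453) / 92 = 188448 / 92 ≈ 2048.3 → 2048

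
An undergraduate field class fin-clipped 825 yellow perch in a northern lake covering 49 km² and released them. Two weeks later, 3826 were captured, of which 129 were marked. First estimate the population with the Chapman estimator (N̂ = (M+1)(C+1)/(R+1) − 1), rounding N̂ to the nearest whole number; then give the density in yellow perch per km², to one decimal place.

density ≈ 496.2 yellow perch per km²

N̂ = 826·3827/130 − 1 = 3161102/130 − 1 ≈ 24315.2 → 24315
Density = N̂ / area = 24315 / 49 ≈ 496.22 → 496.2 per km²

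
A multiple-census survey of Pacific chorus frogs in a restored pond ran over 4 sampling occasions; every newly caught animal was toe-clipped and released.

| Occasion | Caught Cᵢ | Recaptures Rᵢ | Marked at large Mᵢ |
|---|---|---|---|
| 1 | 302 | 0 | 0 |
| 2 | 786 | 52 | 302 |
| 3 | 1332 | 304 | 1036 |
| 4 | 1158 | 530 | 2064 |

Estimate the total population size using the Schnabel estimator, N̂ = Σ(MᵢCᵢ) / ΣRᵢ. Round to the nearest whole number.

Σ MᵢCᵢ = 0·302 + 302·786 + 1036·1332 + 2064·1158 = 0 + 237372 + 1379952 + 2390112 = 4007436
Σ Rᵢ = 0 + 52 + 304 + 530 = 886
N̂ = 4007436 / 886 ≈ 4523.1 → 4523

N ≈ 4523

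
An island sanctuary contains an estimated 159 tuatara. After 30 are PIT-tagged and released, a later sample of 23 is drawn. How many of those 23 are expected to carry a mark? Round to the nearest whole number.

The marked fraction of the population is 30/159, so in a sample of 23 expect C·(M/N) marked.
E[R] = 30 × 23 / 159 = 690 / 159 ≈ 4.3 → 4

expected recaptures ≈ 4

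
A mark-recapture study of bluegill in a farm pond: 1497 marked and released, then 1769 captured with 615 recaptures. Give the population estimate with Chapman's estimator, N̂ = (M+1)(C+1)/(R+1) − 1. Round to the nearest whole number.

N ≈ 4303

N̂ = (1497+1)(1769+1)/(615+1) − 1 = 1498·1770/616 − 1
= 2651460/616 − 1 ≈ 4304.3 − 1 ≈ 4303.3 → 4303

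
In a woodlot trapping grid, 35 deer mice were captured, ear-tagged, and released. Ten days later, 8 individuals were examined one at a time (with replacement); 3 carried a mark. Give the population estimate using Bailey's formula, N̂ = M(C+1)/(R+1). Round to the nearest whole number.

N ≈ 79

N̂ = 35·(8+1)/(3+1) = 35·9/4 = 315/4 ≈ 78.8 → 79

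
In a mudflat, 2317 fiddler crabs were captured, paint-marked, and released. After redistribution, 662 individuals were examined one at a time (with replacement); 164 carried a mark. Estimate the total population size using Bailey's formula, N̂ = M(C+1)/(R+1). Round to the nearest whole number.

N̂ = 2317·(662+1)/(164+1) = 2317·663/165 = 1536171/165 ≈ 9310.1 → 9310

N ≈ 9310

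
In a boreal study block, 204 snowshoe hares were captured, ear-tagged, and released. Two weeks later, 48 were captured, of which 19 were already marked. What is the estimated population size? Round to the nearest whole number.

N ≈ 515

The marked fraction in the recapture sample should equal the marked fraction in the population: 19/48 = 204/N.
N = (204 × 48) / 19 = 9792 / 19 ≈ 515.4 → 515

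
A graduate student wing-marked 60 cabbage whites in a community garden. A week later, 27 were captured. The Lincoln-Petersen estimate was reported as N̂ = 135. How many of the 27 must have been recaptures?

From N = M·C/R: R = M·C / N = 60·27 / 135 = 1620 / 135 = 12.

R = 12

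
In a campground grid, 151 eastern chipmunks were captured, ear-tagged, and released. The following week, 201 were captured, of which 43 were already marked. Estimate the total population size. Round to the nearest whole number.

N = (151 × 201) / 43 = 30351 / 43 ≈ 705.8 → 706

N ≈ 706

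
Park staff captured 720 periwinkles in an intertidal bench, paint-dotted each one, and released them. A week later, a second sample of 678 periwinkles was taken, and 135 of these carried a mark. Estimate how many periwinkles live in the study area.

N = (720 × 678) / 135 = 488160 / 135 = 3616

N = 3616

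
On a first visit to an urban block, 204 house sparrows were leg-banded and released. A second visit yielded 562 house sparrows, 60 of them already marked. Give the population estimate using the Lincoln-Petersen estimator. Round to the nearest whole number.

N ≈ 1911

If marked individuals mix randomly, R/C ≈ M/N, giving N ≈ M·C/R.
N = (204 × 562) / 60 = 114648 / 60 ≈ 1910.8 → 1911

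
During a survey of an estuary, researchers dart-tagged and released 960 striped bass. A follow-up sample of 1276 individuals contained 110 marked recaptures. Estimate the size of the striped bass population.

N = 11,136

N = (960 × 1276) / 110 = 1224960 / 110 = 11136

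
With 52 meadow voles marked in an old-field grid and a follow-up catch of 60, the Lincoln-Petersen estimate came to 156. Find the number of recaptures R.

R = 20

From N = M·C/R: R = M·C / N = 52·60 / 156 = 3120 / 156 = 20.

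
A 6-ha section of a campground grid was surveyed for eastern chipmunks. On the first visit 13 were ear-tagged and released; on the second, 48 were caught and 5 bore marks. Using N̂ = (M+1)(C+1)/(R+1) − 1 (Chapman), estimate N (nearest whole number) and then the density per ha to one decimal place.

density ≈ 18.8 eastern chipmunks per ha

N̂ = 14·49/6 − 1 = 686/6 − 1 ≈ 113.3 → 113
Density = N̂ / area = 113 / 6 ≈ 18.83 → 18.8 per ha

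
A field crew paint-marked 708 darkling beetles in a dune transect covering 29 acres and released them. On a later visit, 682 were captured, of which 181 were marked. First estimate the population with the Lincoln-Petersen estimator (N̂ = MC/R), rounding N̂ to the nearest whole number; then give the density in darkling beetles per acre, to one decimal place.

N̂ = 708·682/181 = 482856/181 ≈ 2667.7 → 2668
Density = N̂ / area = 2668 / 29 = 92.0 per acre

density ≈ 92.0 darkling beetles per acre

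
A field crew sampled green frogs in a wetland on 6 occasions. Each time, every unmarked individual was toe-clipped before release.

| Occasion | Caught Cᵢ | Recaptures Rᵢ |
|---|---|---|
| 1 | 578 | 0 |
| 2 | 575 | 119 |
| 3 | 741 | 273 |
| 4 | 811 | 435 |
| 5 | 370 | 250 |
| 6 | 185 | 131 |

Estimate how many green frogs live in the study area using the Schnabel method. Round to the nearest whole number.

N ≈ 2799

Marked at large before each occasion: Mᵢ = Σⱼ<ᵢ (Cⱼ − Rⱼ) → M1=0, M2=578, M3=1034, M4=1502, M5=1878, M6=1998
Σ MᵢCᵢ = 0·578 + 578·575 + 1034·741 + 1502·811 + 1878·370 + 1998·185 = 0 + 332350 + 766194 + 1218122 + 694860 + 369630 = 3381156
Σ Rᵢ = 0 + 119 + 273 + 435 + 250 + 131 = 1208
N̂ = 3381156 / 1208 ≈ 2799.0 → 2799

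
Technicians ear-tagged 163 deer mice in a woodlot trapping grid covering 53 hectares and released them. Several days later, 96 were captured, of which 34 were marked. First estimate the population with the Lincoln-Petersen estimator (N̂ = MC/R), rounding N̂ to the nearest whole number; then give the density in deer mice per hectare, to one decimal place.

density ≈ 8.7 deer mice per hectare

N̂ = 163·96/34 = 15648/34 ≈ 460.2 → 460
Density = N̂ / area = 460 / 53 ≈ 8.68 → 8.7 per hectare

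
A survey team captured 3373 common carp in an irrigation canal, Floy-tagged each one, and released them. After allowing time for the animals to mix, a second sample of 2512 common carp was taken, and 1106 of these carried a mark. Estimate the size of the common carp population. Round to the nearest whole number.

Lincoln-Petersen assumes M/N = R/C, so N = M·C / R.
N = (3373 × 2512) / 1106 = 8472976 / 1106 ≈ 7660.9 → 7661

N ≈ 7661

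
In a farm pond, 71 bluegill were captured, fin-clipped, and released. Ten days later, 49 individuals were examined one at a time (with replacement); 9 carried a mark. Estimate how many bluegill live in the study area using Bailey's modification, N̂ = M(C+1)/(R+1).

N = 355

N̂ = 71·(49+1)/(9+1) = 71·50/10 = 3550/10 = 355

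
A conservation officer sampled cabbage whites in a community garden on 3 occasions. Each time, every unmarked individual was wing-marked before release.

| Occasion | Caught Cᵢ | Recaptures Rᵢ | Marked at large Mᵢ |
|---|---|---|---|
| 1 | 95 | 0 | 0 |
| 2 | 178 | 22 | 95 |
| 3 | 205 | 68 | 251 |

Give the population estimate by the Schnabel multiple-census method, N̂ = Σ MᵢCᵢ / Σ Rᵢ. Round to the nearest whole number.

Σ MᵢCᵢ = 0·95 + 95·178 + 251·205 = 0 + 16910 + 51455 = 68365
Σ Rᵢ = 0 + 22 + 68 = 90
N̂ = 68365 / 90 ≈ 759.6 → 760

N ≈ 760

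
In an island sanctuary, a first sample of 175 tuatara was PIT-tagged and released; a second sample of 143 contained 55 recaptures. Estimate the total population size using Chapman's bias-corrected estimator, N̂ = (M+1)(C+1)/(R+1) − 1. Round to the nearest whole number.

N ≈ 452

N̂ = (175+1)(143+1)/(55+1) − 1 = 176·144/56 − 1
= 25344/56 − 1 ≈ 452.6 − 1 ≈ 451.6 → 452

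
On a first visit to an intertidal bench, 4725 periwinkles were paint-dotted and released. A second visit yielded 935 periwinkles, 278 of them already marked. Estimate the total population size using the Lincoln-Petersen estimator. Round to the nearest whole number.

N ≈ 15,892

Lincoln-Petersen assumes M/N = R/C, so N = M·C / R.
N = (4725 × 935) / 278 = 4417875 / 278 ≈ 15891.6 → 15892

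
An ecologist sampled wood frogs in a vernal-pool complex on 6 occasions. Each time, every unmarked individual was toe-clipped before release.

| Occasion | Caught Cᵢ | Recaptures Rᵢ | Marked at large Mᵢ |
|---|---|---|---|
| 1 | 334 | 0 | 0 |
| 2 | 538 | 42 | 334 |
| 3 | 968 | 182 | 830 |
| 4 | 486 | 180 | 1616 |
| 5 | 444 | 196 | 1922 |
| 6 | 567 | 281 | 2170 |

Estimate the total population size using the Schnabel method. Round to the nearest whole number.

N ≈ 4373

Σ MᵢCᵢ = 0·334 + 334·538 + 830·968 + 1616·486 + 1922·444 + 2170·567 = 0 + 179692 + 803440 + 785376 + 853368 + 1230390 = 3852266
Σ Rᵢ = 0 + 42 + 182 + 180 + 196 + 281 = 881
N̂ = 3852266 / 881 ≈ 4372.6 → 4373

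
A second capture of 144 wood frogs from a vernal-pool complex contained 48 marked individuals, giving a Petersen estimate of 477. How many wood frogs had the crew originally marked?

M = 159

From N = M·C/R: M = N·R / C = 477·48 / 144 = 22896 / 144 = 159.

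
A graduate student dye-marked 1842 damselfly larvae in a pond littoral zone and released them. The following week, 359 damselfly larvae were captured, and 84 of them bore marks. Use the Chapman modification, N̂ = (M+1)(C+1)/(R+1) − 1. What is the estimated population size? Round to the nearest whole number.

N̂ = (1842+1)(359+1)/(84+1) − 1 = 1843·360/85 − 1
= 663480/85 − 1 ≈ 7805.6 − 1 ≈ 7804.6 → 7805

N ≈ 7805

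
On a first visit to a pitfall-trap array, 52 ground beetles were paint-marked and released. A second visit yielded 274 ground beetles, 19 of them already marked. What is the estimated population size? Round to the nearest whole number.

N ≈ 750

N = (52 × 274) / 19 = 14248 / 19 ≈ 749.9 → 750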